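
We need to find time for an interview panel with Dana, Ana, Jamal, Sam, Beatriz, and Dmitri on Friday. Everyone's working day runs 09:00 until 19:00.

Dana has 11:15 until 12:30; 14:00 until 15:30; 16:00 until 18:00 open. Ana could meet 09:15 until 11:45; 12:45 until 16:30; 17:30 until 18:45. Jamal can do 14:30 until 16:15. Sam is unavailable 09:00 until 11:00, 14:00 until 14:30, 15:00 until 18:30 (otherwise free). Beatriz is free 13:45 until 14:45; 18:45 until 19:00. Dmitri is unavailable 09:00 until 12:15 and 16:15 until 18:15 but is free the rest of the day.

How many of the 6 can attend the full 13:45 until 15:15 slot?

2

Dana free: 11:15-12:30, 14:00-15:30, 16:00-18:00.
Ana free: 09:15-11:45, 12:45-16:30, 17:30-18:45.
Jamal free: 14:30-16:15.
Sam free: 11:00-14:00, 14:30-15:00, 18:30-19:00 (invert busy blocks within the working day).
Beatriz free: 13:45-14:45, 18:45-19:00.
Dmitri free: 12:15-16:15, 18:15-19:00 (invert busy blocks within the working day).
Ana and Dmitri can make the full 13:45-15:15 slot — that's 2.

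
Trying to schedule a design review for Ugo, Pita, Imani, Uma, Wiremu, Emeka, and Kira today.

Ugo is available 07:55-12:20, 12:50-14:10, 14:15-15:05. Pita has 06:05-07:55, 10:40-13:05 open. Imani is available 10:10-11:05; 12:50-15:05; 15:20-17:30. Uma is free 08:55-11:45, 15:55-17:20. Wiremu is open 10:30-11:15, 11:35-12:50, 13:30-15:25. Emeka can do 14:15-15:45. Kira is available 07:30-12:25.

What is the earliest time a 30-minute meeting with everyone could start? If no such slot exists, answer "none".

none

Ugo ∩ Pita: 10:40-12:20, 12:50-13:05.
Ugo ∩ Pita ∩ Imani: 10:40-11:05, 12:50-13:05.
Ugo ∩ Pita ∩ Imani ∩ Uma: 10:40-11:05.
Ugo ∩ Pita ∩ Imani ∩ Uma ∩ Wiremu: 10:40-11:05.
Ugo ∩ Pita ∩ Imani ∩ Uma ∩ Wiremu ∩ Emeka: ∅.
Ugo ∩ Pita ∩ Imani ∩ Uma ∩ Wiremu ∩ Emeka ∩ Kira: ∅.
There is no time when everyone is free.
No common window is at least 30 minutes long.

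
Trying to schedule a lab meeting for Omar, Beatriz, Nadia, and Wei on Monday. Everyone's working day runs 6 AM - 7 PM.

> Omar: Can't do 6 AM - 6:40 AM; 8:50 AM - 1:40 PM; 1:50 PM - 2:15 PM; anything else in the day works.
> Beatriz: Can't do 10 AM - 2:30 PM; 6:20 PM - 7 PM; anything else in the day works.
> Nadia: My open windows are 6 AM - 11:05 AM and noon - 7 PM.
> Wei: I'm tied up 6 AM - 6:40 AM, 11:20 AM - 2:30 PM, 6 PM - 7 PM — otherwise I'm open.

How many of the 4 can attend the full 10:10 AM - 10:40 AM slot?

Omar free: 06:40-08:50, 13:40-13:50, 14:15-19:00 (invert busy blocks within the working day).
Beatriz free: 06:00-10:00, 14:30-18:20 (invert busy blocks within the working day).
Nadia free: 06:00-11:05, 12:00-19:00.
Wei free: 06:40-11:20, 14:30-18:00 (invert busy blocks within the working day).
Nadia and Wei can make the full 10:10-10:40 slot — that's 2.

2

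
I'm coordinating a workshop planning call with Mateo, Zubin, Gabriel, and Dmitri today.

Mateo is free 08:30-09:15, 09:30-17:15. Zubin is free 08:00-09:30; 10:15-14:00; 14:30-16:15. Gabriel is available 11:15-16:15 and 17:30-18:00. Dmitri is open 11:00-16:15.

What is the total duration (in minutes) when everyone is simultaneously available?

Mateo ∩ Zubin: 08:30-09:15, 10:15-14:00, 14:30-16:15.
Mateo ∩ Zubin ∩ Gabriel: 11:15-14:00, 14:30-16:15.
Mateo ∩ Zubin ∩ Gabriel ∩ Dmitri: 11:15-14:00, 14:30-16:15.
Summing the common windows: 165 + 105 = 270 minutes.

270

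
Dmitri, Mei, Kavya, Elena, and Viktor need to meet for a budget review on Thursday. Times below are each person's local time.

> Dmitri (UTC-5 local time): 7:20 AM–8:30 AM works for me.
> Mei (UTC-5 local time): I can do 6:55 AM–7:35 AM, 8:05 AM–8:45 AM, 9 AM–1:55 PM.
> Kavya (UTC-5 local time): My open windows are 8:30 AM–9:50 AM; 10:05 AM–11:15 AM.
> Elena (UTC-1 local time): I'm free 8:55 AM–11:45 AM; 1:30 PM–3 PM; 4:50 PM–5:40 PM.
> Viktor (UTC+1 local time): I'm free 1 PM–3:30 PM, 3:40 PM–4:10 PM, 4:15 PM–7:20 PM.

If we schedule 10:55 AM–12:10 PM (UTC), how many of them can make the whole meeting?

Dmitri in UTC: 12:20-13:30 (add 5h to convert from UTC-5).
Mei in UTC: 11:55-12:35, 13:05-13:45, 14:00-18:55 (add 5h to convert from UTC-5).
Kavya in UTC: 13:30-14:50, 15:05-16:15 (add 5h to convert from UTC-5).
Elena in UTC: 09:55-12:45, 14:30-16:00, 17:50-18:40 (add 1h to convert from UTC-1).
Viktor in UTC: 12:00-14:30, 14:40-15:10, 15:15-18:20 (subtract 1h to convert from UTC+1).
Elena can make the full 10:55-12:10 slot — that's 1.

1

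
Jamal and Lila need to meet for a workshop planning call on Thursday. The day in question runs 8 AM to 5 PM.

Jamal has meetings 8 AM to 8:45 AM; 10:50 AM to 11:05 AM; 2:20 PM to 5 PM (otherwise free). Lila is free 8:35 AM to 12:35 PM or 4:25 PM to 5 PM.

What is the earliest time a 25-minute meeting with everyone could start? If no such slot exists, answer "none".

Jamal free: 08:45-10:50, 11:05-14:20 (invert busy blocks within the working day).
Lila free: 08:35-12:35, 16:25-17:00.
Jamal ∩ Lila: 08:45-10:50, 11:05-12:35.
Those are the intersection windows.
The first common window of at least 25 minutes is 08:45-10:50, so the earliest start is 08:45.

08:45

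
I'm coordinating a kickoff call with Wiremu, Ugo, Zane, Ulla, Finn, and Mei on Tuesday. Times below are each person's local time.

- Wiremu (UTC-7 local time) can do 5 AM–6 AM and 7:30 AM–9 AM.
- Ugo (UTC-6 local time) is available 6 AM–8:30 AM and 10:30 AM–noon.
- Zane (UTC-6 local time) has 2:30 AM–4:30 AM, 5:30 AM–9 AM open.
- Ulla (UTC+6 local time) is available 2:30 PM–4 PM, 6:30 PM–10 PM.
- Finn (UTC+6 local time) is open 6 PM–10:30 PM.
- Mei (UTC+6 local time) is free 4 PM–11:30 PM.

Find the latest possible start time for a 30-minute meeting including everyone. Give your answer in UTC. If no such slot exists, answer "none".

12:30

Wiremu in UTC: 12:00-13:00, 14:30-16:00 (add 7h to convert from UTC-7).
Ugo in UTC: 12:00-14:30, 16:30-18:00 (add 6h to convert from UTC-6).
Zane in UTC: 08:30-10:30, 11:30-15:00 (add 6h to convert from UTC-6).
Ulla in UTC: 08:30-10:00, 12:30-16:00 (subtract 6h to convert from UTC+6).
Finn in UTC: 12:00-16:30 (subtract 6h to convert from UTC+6).
Mei in UTC: 10:00-17:30 (subtract 6h to convert from UTC+6).
Wiremu ∩ Ugo: 12:00-13:00.
Wiremu ∩ Ugo ∩ Zane: 12:00-13:00.
Wiremu ∩ Ugo ∩ Zane ∩ Ulla: 12:30-13:00.
Wiremu ∩ Ugo ∩ Zane ∩ Ulla ∩ Finn: 12:30-13:00.
Wiremu ∩ Ugo ∩ Zane ∩ Ulla ∩ Finn ∩ Mei: 12:30-13:00.
The last common window of at least 30 minutes is 12:30-13:00; a 30-minute meeting can start as late as 12:30 and still end by 13:00.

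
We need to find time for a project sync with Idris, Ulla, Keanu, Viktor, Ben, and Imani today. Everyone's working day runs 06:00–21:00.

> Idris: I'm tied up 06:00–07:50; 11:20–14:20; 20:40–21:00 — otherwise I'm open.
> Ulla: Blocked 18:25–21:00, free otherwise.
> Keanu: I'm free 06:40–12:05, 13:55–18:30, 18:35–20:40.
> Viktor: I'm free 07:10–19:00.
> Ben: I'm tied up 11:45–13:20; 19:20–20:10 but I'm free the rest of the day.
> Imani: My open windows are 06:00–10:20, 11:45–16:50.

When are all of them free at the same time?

07:50-10:20, 14:20-16:50

Idris free: 07:50-11:20, 14:20-20:40 (invert busy blocks within the working day).
Ulla free: 06:00-18:25 (invert busy blocks within the working day).
Keanu free: 06:40-12:05, 13:55-18:30, 18:35-20:40.
Viktor free: 07:10-19:00.
Ben free: 06:00-11:45, 13:20-19:20, 20:10-21:00 (invert busy blocks within the working day).
Imani free: 06:00-10:20, 11:45-16:50.
Idris ∩ Ulla: 07:50-11:20, 14:20-18:25.
Idris ∩ Ulla ∩ Keanu: 07:50-11:20, 14:20-18:25.
Idris ∩ Ulla ∩ Keanu ∩ Viktor: 07:50-11:20, 14:20-18:25.
Idris ∩ Ulla ∩ Keanu ∩ Viktor ∩ Ben: 07:50-11:20, 14:20-18:25.
Idris ∩ Ulla ∩ Keanu ∩ Viktor ∩ Ben ∩ Imani: 07:50-10:20, 14:20-16:50.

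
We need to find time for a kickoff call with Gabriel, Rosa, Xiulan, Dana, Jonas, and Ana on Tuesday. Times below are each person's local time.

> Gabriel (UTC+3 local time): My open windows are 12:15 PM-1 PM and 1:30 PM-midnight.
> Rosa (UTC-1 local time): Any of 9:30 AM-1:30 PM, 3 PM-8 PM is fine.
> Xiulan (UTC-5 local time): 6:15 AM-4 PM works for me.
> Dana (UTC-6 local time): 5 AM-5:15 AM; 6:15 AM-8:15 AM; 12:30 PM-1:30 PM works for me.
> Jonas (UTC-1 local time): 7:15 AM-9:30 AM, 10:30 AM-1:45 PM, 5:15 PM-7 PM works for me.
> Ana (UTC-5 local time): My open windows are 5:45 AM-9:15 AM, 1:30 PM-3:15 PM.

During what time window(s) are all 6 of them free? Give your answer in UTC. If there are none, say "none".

12:15-14:15, 18:30-19:30

Gabriel in UTC: 09:15-10:00, 10:30-21:00 (subtract 3h to convert from UTC+3).
Rosa in UTC: 10:30-14:30, 16:00-21:00 (add 1h to convert from UTC-1).
Xiulan in UTC: 11:15-21:00 (add 5h to convert from UTC-5).
Dana in UTC: 11:00-11:15, 12:15-14:15, 18:30-19:30 (add 6h to convert from UTC-6).
Jonas in UTC: 08:15-10:30, 11:30-14:45, 18:15-20:00 (add 1h to convert from UTC-1).
Ana in UTC: 10:45-14:15, 18:30-20:15 (add 5h to convert from UTC-5).
Gabriel ∩ Rosa: 10:30-14:30, 16:00-21:00.
Gabriel ∩ Rosa ∩ Xiulan: 11:15-14:30, 16:00-21:00.
Gabriel ∩ Rosa ∩ Xiulan ∩ Dana: 12:15-14:15, 18:30-19:30.
Gabriel ∩ Rosa ∩ Xiulan ∩ Dana ∩ Jonas: 12:15-14:15, 18:30-19:30.
Gabriel ∩ Rosa ∩ Xiulan ∩ Dana ∩ Jonas ∩ Ana: 12:15-14:15, 18:30-19:30.
So the common availability across everyone is 12:15-14:15, 18:30-19:30.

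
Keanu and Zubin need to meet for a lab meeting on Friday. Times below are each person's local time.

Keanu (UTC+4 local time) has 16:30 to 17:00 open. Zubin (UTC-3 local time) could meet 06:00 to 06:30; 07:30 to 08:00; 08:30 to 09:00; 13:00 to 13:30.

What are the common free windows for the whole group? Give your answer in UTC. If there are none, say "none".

Keanu in UTC: 12:30-13:00 (subtract 4h to convert from UTC+4).
Zubin in UTC: 09:00-09:30, 10:30-11:00, 11:30-12:00, 16:00-16:30 (add 3h to convert from UTC-3).
Keanu ∩ Zubin: ∅.
There is no time when everyone is free.

none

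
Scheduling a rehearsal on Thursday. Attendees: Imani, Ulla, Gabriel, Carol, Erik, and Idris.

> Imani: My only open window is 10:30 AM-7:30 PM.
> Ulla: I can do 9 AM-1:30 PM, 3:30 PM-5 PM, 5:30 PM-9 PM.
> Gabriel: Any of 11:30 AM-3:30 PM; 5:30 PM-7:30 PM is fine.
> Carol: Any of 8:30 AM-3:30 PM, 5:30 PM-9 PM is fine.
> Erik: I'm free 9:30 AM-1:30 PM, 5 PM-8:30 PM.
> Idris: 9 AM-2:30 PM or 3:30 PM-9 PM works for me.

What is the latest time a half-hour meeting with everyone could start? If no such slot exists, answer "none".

Imani ∩ Ulla: 10:30-13:30, 15:30-17:00, 17:30-19:30.
Imani ∩ Ulla ∩ Gabriel: 11:30-13:30, 17:30-19:30.
Imani ∩ Ulla ∩ Gabriel ∩ Carol: 11:30-13:30, 17:30-19:30.
Imani ∩ Ulla ∩ Gabriel ∩ Carol ∩ Erik: 11:30-13:30, 17:30-19:30.
Imani ∩ Ulla ∩ Gabriel ∩ Carol ∩ Erik ∩ Idris: 11:30-13:30, 17:30-19:30.
The last common window of at least 30 minutes is 17:30-19:30; a 30-minute meeting can start as late as 19:00 and still end by 19:30.

19:00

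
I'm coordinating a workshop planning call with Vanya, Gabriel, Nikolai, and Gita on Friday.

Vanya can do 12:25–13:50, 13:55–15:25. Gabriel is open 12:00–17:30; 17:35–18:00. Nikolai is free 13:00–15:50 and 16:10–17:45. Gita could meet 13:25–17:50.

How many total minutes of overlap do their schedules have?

Vanya ∩ Gabriel: 12:25-13:50, 13:55-15:25.
Vanya ∩ Gabriel ∩ Nikolai: 13:00-13:50, 13:55-15:25.
Vanya ∩ Gabriel ∩ Nikolai ∩ Gita: 13:25-13:50, 13:55-15:25.
So the common availability across everyone is 13:25-13:50, 13:55-15:25.
Summing the common windows: 25 + 90 = 115 minutes.

115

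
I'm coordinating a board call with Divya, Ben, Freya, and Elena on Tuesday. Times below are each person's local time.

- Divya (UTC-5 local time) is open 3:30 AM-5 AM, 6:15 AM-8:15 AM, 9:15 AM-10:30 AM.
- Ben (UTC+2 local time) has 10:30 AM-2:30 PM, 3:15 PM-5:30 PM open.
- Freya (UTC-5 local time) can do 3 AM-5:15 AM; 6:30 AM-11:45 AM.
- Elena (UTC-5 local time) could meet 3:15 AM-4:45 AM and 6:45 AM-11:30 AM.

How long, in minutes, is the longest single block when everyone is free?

Divya in UTC: 08:30-10:00, 11:15-13:15, 14:15-15:30 (add 5h to convert from UTC-5).
Ben in UTC: 08:30-12:30, 13:15-15:30 (subtract 2h to convert from UTC+2).
Freya in UTC: 08:00-10:15, 11:30-16:45 (add 5h to convert from UTC-5).
Elena in UTC: 08:15-09:45, 11:45-16:30 (add 5h to convert from UTC-5).
Divya ∩ Ben: 08:30-10:00, 11:15-12:30, 14:15-15:30.
Divya ∩ Ben ∩ Freya: 08:30-10:00, 11:30-12:30, 14:15-15:30.
Divya ∩ Ben ∩ Freya ∩ Elena: 08:30-09:45, 11:45-12:30, 14:15-15:30.
The longest is 08:30-09:45 at 75 minutes.

75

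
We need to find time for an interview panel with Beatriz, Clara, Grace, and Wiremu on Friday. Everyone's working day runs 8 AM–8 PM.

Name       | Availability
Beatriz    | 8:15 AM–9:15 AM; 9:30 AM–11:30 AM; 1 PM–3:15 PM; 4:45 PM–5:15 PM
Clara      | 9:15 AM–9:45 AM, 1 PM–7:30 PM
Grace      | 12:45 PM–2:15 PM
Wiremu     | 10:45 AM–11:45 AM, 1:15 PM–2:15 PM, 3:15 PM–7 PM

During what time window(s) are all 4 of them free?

13:15-14:15

Beatriz ∩ Clara: 09:30-09:45, 13:00-15:15, 16:45-17:15.
Beatriz ∩ Clara ∩ Grace: 13:00-14:15.
Beatriz ∩ Clara ∩ Grace ∩ Wiremu: 13:15-14:15.
Those are the intersection windows.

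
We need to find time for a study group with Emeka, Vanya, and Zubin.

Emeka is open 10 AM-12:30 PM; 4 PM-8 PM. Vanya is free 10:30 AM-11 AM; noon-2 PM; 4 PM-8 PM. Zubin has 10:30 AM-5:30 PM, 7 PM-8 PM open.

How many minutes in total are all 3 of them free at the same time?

Emeka ∩ Vanya: 10:30-11:00, 12:00-12:30, 16:00-20:00.
Emeka ∩ Vanya ∩ Zubin: 10:30-11:00, 12:00-12:30, 16:00-17:30, 19:00-20:00.
Those are the intersection windows.
Summing the common windows: 30 + 30 + 90 + 60 = 210 minutes.

210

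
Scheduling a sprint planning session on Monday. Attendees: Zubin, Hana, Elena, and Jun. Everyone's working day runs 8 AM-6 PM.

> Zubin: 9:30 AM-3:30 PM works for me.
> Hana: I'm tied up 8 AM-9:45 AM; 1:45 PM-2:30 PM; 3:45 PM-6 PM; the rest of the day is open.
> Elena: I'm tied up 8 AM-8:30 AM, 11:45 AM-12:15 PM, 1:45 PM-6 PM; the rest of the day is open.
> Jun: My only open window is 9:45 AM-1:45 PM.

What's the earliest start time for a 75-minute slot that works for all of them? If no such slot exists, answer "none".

09:45

Zubin free: 09:30-15:30.
Hana free: 09:45-13:45, 14:30-15:45 (invert busy blocks within the working day).
Elena free: 08:30-11:45, 12:15-13:45 (invert busy blocks within the working day).
Jun free: 09:45-13:45.
Zubin ∩ Hana: 09:45-13:45, 14:30-15:30.
Zubin ∩ Hana ∩ Elena: 09:45-11:45, 12:15-13:45.
Zubin ∩ Hana ∩ Elena ∩ Jun: 09:45-11:45, 12:15-13:45.
The first common window of at least 75 minutes is 09:45-11:45, so the earliest start is 09:45.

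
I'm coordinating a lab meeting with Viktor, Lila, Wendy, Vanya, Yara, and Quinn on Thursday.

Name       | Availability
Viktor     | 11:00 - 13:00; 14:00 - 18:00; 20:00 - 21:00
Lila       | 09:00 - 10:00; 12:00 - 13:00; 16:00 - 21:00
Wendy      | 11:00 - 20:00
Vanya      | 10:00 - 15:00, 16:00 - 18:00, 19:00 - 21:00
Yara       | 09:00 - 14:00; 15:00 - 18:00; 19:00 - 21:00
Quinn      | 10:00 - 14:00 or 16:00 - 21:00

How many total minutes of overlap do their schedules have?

Viktor ∩ Lila: 12:00-13:00, 16:00-18:00, 20:00-21:00.
Viktor ∩ Lila ∩ Wendy: 12:00-13:00, 16:00-18:00.
Viktor ∩ Lila ∩ Wendy ∩ Vanya: 12:00-13:00, 16:00-18:00.
Viktor ∩ Lila ∩ Wendy ∩ Vanya ∩ Yara: 12:00-13:00, 16:00-18:00.
Viktor ∩ Lila ∩ Wendy ∩ Vanya ∩ Yara ∩ Quinn: 12:00-13:00, 16:00-18:00.
Summing the common windows: 60 + 120 = 180 minutes.

180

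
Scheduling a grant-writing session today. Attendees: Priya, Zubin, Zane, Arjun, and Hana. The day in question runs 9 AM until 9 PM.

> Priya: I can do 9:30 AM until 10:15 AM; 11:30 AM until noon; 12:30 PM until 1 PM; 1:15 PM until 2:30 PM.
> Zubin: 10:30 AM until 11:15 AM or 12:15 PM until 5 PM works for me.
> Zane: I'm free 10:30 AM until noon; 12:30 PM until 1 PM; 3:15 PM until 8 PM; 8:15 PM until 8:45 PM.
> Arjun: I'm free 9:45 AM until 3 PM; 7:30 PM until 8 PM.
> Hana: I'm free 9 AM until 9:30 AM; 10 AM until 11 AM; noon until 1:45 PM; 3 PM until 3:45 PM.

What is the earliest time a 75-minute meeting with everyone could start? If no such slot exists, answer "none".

Priya ∩ Zubin: 12:30-13:00, 13:15-14:30.
Priya ∩ Zubin ∩ Zane: 12:30-13:00.
Priya ∩ Zubin ∩ Zane ∩ Arjun: 12:30-13:00.
Priya ∩ Zubin ∩ Zane ∩ Arjun ∩ Hana: 12:30-13:00.
No common window is at least 75 minutes long.

none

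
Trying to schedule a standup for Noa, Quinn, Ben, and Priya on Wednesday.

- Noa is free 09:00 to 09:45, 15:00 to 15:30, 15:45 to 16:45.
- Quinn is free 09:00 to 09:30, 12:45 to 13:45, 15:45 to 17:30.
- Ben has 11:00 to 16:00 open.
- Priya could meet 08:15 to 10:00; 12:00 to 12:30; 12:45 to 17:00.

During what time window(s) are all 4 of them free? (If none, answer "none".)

Noa ∩ Quinn: 09:00-09:30, 15:45-16:45.
Noa ∩ Quinn ∩ Ben: 15:45-16:00.
Noa ∩ Quinn ∩ Ben ∩ Priya: 15:45-16:00.

15:45-16:00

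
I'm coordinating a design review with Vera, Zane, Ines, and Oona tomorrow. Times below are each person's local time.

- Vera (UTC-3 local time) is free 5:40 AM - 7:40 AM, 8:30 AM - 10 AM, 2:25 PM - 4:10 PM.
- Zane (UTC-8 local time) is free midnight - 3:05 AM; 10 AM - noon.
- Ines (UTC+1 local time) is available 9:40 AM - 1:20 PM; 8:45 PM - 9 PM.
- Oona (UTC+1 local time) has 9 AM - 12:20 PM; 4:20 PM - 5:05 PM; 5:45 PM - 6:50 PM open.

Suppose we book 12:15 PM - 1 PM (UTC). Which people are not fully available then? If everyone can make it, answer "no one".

Ines, Oona, Zane

Vera in UTC: 08:40-10:40, 11:30-13:00, 17:25-19:10 (add 3h to convert from UTC-3).
Zane in UTC: 08:00-11:05, 18:00-20:00 (add 8h to convert from UTC-8).
Ines in UTC: 08:40-12:20, 19:45-20:00 (subtract 1h to convert from UTC+1).
Oona in UTC: 08:00-11:20, 15:20-16:05, 16:45-17:50 (subtract 1h to convert from UTC+1).
Vera: free for 12:15-13:00. Zane: not fully free for 12:15-13:00. Ines: not fully free for 12:15-13:00. Oona: not fully free for 12:15-13:00.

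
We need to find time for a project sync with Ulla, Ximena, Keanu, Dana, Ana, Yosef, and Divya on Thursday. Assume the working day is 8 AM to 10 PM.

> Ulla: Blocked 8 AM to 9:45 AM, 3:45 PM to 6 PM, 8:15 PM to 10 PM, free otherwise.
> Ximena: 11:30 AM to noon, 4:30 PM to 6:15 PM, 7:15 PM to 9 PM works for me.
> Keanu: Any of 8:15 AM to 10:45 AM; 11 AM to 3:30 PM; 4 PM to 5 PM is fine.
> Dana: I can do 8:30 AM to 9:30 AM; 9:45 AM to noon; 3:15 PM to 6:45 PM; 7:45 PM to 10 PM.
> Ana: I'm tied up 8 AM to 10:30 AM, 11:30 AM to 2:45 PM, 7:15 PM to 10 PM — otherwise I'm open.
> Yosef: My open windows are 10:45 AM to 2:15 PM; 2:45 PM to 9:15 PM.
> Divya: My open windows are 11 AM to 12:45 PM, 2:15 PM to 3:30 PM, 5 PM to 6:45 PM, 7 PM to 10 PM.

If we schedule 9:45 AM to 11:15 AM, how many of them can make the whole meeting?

Ulla free: 09:45-15:45, 18:00-20:15 (invert busy blocks within the working day).
Ximena free: 11:30-12:00, 16:30-18:15, 19:15-21:00.
Keanu free: 08:15-10:45, 11:00-15:30, 16:00-17:00.
Dana free: 08:30-09:30, 09:45-12:00, 15:15-18:45, 19:45-22:00.
Ana free: 10:30-11:30, 14:45-19:15 (invert busy blocks within the working day).
Yosef free: 10:45-14:15, 14:45-21:15.
Divya free: 11:00-12:45, 14:15-15:30, 17:00-18:45, 19:00-22:00.
Ulla and Dana can make the full 09:45-11:15 slot — that's 2.

2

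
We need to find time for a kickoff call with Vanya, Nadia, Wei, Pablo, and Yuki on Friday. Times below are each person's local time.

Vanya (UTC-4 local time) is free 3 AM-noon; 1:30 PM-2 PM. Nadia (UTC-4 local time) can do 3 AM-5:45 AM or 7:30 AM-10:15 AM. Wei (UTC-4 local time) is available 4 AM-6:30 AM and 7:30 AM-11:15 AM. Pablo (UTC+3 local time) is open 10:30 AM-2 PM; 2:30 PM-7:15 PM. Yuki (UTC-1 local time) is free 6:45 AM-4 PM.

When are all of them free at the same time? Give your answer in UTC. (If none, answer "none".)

08:00-09:45, 11:30-14:15

Vanya in UTC: 07:00-16:00, 17:30-18:00 (add 4h to convert from UTC-4).
Nadia in UTC: 07:00-09:45, 11:30-14:15 (add 4h to convert from UTC-4).
Wei in UTC: 08:00-10:30, 11:30-15:15 (add 4h to convert from UTC-4).
Pablo in UTC: 07:30-11:00, 11:30-16:15 (subtract 3h to convert from UTC+3).
Yuki in UTC: 07:45-17:00 (add 1h to convert from UTC-1).
Vanya ∩ Nadia: 07:00-09:45, 11:30-14:15.
Vanya ∩ Nadia ∩ Wei: 08:00-09:45, 11:30-14:15.
Vanya ∩ Nadia ∩ Wei ∩ Pablo: 08:00-09:45, 11:30-14:15.
Vanya ∩ Nadia ∩ Wei ∩ Pablo ∩ Yuki: 08:00-09:45, 11:30-14:15.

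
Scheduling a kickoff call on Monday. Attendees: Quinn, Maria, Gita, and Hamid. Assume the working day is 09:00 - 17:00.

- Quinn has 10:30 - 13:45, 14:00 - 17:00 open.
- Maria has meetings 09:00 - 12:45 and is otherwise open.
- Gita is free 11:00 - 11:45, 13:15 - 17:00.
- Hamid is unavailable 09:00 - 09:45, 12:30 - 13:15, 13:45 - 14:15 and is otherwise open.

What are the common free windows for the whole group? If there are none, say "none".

Quinn free: 10:30-13:45, 14:00-17:00.
Maria free: 12:45-17:00 (invert busy blocks within the working day).
Gita free: 11:00-11:45, 13:15-17:00.
Hamid free: 09:45-12:30, 13:15-13:45, 14:15-17:00 (invert busy blocks within the working day).
Quinn ∩ Maria: 12:45-13:45, 14:00-17:00.
Quinn ∩ Maria ∩ Gita: 13:15-13:45, 14:00-17:00.
Quinn ∩ Maria ∩ Gita ∩ Hamid: 13:15-13:45, 14:15-17:00.
Those are the intersection windows.

13:15-13:45, 14:15-17:00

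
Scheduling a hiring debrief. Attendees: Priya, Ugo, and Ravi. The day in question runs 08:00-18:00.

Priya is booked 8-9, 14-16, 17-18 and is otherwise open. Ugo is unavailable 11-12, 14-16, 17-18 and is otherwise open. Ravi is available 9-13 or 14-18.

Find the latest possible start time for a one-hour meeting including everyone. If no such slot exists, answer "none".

16:00

Priya free: 09:00-14:00, 16:00-17:00 (invert busy blocks within the working day).
Ugo free: 08:00-11:00, 12:00-14:00, 16:00-17:00 (invert busy blocks within the working day).
Ravi free: 09:00-13:00, 14:00-18:00.
Priya ∩ Ugo: 09:00-11:00, 12:00-14:00, 16:00-17:00.
Priya ∩ Ugo ∩ Ravi: 09:00-11:00, 12:00-13:00, 16:00-17:00.
The last common window of at least 60 minutes is 16:00-17:00; a 60-minute meeting can start as late as 16:00 and still end by 17:00.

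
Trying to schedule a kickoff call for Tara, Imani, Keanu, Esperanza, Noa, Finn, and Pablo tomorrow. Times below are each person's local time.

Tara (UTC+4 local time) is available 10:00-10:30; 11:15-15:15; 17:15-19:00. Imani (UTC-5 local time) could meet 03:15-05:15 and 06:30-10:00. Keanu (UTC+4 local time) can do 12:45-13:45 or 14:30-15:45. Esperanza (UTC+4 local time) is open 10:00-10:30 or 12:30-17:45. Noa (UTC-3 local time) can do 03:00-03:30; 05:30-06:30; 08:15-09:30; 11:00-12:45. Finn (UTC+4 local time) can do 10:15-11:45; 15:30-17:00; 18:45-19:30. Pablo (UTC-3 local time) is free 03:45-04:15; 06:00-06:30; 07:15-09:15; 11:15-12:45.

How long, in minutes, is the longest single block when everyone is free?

0

Tara in UTC: 06:00-06:30, 07:15-11:15, 13:15-15:00 (subtract 4h to convert from UTC+4).
Imani in UTC: 08:15-10:15, 11:30-15:00 (add 5h to convert from UTC-5).
Keanu in UTC: 08:45-09:45, 10:30-11:45 (subtract 4h to convert from UTC+4).
Esperanza in UTC: 06:00-06:30, 08:30-13:45 (subtract 4h to convert from UTC+4).
Noa in UTC: 06:00-06:30, 08:30-09:30, 11:15-12:30, 14:00-15:45 (add 3h to convert from UTC-3).
Finn in UTC: 06:15-07:45, 11:30-13:00, 14:45-15:30 (subtract 4h to convert from UTC+4).
Pablo in UTC: 06:45-07:15, 09:00-09:30, 10:15-12:15, 14:15-15:45 (add 3h to convert from UTC-3).
Tara ∩ Imani: 08:15-10:15, 13:15-15:00.
Tara ∩ Imani ∩ Keanu: 08:45-09:45.
Tara ∩ Imani ∩ Keanu ∩ Esperanza: 08:45-09:45.
Tara ∩ Imani ∩ Keanu ∩ Esperanza ∩ Noa: 08:45-09:30.
Tara ∩ Imani ∩ Keanu ∩ Esperanza ∩ Noa ∩ Finn: ∅.
Tara ∩ Imani ∩ Keanu ∩ Esperanza ∩ Noa ∩ Finn ∩ Pablo: ∅.
There is no time when everyone is free.
No common window exists, so the longest block is 0 minutes.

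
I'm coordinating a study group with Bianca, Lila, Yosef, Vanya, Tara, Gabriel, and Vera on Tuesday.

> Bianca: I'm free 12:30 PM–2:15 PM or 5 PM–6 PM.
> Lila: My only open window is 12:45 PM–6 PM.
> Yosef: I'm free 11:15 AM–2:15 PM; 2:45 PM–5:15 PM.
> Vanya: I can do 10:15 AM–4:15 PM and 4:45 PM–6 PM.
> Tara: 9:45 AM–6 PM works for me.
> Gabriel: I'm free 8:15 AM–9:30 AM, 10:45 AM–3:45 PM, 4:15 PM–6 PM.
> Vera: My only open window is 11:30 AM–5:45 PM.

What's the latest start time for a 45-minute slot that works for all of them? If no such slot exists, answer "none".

13:30

Bianca ∩ Lila: 12:45-14:15, 17:00-18:00.
Bianca ∩ Lila ∩ Yosef: 12:45-14:15, 17:00-17:15.
Bianca ∩ Lila ∩ Yosef ∩ Vanya: 12:45-14:15, 17:00-17:15.
Bianca ∩ Lila ∩ Yosef ∩ Vanya ∩ Tara: 12:45-14:15, 17:00-17:15.
Bianca ∩ Lila ∩ Yosef ∩ Vanya ∩ Tara ∩ Gabriel: 12:45-14:15, 17:00-17:15.
Bianca ∩ Lila ∩ Yosef ∩ Vanya ∩ Tara ∩ Gabriel ∩ Vera: 12:45-14:15, 17:00-17:15.
So the common availability across everyone is 12:45-14:15, 17:00-17:15.
The last common window of at least 45 minutes is 12:45-14:15; a 45-minute meeting can start as late as 13:30 and still end by 14:15.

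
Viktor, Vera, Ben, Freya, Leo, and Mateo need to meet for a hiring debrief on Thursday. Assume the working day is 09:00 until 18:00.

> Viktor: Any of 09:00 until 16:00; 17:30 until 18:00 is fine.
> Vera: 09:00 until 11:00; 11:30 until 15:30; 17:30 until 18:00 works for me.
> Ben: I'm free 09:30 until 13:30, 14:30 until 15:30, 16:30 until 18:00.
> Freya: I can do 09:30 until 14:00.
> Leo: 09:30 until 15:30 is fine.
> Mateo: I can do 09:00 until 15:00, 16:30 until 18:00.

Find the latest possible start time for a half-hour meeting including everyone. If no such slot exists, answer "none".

Viktor ∩ Vera: 09:00-11:00, 11:30-15:30, 17:30-18:00.
Viktor ∩ Vera ∩ Ben: 09:30-11:00, 11:30-13:30, 14:30-15:30, 17:30-18:00.
Viktor ∩ Vera ∩ Ben ∩ Freya: 09:30-11:00, 11:30-13:30.
Viktor ∩ Vera ∩ Ben ∩ Freya ∩ Leo: 09:30-11:00, 11:30-13:30.
Viktor ∩ Vera ∩ Ben ∩ Freya ∩ Leo ∩ Mateo: 09:30-11:00, 11:30-13:30.
So the common availability across everyone is 09:30-11:00, 11:30-13:30.
The last common window of at least 30 minutes is 11:30-13:30; a 30-minute meeting can start as late as 13:00 and still end by 13:30.

13:00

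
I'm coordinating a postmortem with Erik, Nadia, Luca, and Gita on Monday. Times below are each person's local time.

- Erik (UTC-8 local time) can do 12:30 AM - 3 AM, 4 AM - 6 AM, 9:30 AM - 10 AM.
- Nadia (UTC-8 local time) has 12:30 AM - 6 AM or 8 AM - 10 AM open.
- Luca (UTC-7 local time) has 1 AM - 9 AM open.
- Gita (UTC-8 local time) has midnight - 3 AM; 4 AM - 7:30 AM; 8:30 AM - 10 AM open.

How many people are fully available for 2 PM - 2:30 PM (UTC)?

2

Erik in UTC: 08:30-11:00, 12:00-14:00, 17:30-18:00 (add 8h to convert from UTC-8).
Nadia in UTC: 08:30-14:00, 16:00-18:00 (add 8h to convert from UTC-8).
Luca in UTC: 08:00-16:00 (add 7h to convert from UTC-7).
Gita in UTC: 08:00-11:00, 12:00-15:30, 16:30-18:00 (add 8h to convert from UTC-8).
Luca and Gita can make the full 14:00-14:30 slot — that's 2.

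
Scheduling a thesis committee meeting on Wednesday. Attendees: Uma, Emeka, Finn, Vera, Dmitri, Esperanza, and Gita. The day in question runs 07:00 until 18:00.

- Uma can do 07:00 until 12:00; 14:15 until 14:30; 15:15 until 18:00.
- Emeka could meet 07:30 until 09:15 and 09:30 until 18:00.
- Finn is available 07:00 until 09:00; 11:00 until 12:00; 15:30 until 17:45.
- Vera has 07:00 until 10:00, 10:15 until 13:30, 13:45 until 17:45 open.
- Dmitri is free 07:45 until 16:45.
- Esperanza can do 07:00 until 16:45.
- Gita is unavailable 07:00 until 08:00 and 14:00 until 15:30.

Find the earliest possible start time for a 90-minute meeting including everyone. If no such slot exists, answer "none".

Uma free: 07:00-12:00, 14:15-14:30, 15:15-18:00.
Emeka free: 07:30-09:15, 09:30-18:00.
Finn free: 07:00-09:00, 11:00-12:00, 15:30-17:45.
Vera free: 07:00-10:00, 10:15-13:30, 13:45-17:45.
Dmitri free: 07:45-16:45.
Esperanza free: 07:00-16:45.
Gita free: 08:00-14:00, 15:30-18:00 (invert busy blocks within the working day).
Uma ∩ Emeka: 07:30-09:15, 09:30-12:00, 14:15-14:30, 15:15-18:00.
Uma ∩ Emeka ∩ Finn: 07:30-09:00, 11:00-12:00, 15:30-17:45.
Uma ∩ Emeka ∩ Finn ∩ Vera: 07:30-09:00, 11:00-12:00, 15:30-17:45.
Uma ∩ Emeka ∩ Finn ∩ Vera ∩ Dmitri: 07:45-09:00, 11:00-12:00, 15:30-16:45.
Uma ∩ Emeka ∩ Finn ∩ Vera ∩ Dmitri ∩ Esperanza: 07:45-09:00, 11:00-12:00, 15:30-16:45.
Uma ∩ Emeka ∩ Finn ∩ Vera ∩ Dmitri ∩ Esperanza ∩ Gita: 08:00-09:00, 11:00-12:00, 15:30-16:45.
So the common availability across everyone is 08:00-09:00, 11:00-12:00, 15:30-16:45.
No common window is at least 90 minutes long.

none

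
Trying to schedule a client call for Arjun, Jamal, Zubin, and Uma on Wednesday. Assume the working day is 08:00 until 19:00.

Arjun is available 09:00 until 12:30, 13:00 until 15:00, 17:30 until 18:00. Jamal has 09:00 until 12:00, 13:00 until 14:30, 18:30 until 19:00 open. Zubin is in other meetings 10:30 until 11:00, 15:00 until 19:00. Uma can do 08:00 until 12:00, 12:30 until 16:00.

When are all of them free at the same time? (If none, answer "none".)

09:00-10:30, 11:00-12:00, 13:00-14:30

Arjun free: 09:00-12:30, 13:00-15:00, 17:30-18:00.
Jamal free: 09:00-12:00, 13:00-14:30, 18:30-19:00.
Zubin free: 08:00-10:30, 11:00-15:00 (invert busy blocks within the working day).
Uma free: 08:00-12:00, 12:30-16:00.
Arjun ∩ Jamal: 09:00-12:00, 13:00-14:30.
Arjun ∩ Jamal ∩ Zubin: 09:00-10:30, 11:00-12:00, 13:00-14:30.
Arjun ∩ Jamal ∩ Zubin ∩ Uma: 09:00-10:30, 11:00-12:00, 13:00-14:30.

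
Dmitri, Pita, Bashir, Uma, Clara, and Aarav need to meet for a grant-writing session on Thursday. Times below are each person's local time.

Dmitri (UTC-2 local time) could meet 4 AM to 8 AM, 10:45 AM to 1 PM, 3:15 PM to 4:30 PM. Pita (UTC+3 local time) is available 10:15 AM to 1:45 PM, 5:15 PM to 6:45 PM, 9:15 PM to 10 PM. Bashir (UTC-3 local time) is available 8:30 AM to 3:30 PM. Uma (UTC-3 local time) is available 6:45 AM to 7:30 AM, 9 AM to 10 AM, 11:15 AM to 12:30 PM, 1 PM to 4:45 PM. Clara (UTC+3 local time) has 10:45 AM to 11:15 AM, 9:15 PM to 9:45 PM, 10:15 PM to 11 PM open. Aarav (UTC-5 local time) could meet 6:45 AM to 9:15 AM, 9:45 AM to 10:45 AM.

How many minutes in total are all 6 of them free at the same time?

0

Dmitri in UTC: 06:00-10:00, 12:45-15:00, 17:15-18:30 (add 2h to convert from UTC-2).
Pita in UTC: 07:15-10:45, 14:15-15:45, 18:15-19:00 (subtract 3h to convert from UTC+3).
Bashir in UTC: 11:30-18:30 (add 3h to convert from UTC-3).
Uma in UTC: 09:45-10:30, 12:00-13:00, 14:15-15:30, 16:00-19:45 (add 3h to convert from UTC-3).
Clara in UTC: 07:45-08:15, 18:15-18:45, 19:15-20:00 (subtract 3h to convert from UTC+3).
Aarav in UTC: 11:45-14:15, 14:45-15:45 (add 5h to convert from UTC-5).
Dmitri ∩ Pita: 07:15-10:00, 14:15-15:00, 18:15-18:30.
Dmitri ∩ Pita ∩ Bashir: 14:15-15:00, 18:15-18:30.
Dmitri ∩ Pita ∩ Bashir ∩ Uma: 14:15-15:00, 18:15-18:30.
Dmitri ∩ Pita ∩ Bashir ∩ Uma ∩ Clara: 18:15-18:30.
Dmitri ∩ Pita ∩ Bashir ∩ Uma ∩ Clara ∩ Aarav: ∅.
There is no time when everyone is free.
There is no common window, so the total is 0 minutes.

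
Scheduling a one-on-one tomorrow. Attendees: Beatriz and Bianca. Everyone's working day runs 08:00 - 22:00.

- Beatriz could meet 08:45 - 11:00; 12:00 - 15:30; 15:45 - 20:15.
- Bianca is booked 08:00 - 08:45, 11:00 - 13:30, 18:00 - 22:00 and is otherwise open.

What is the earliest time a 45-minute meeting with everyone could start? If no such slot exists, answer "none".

08:45

Beatriz free: 08:45-11:00, 12:00-15:30, 15:45-20:15.
Bianca free: 08:45-11:00, 13:30-18:00 (invert busy blocks within the working day).
Beatriz ∩ Bianca: 08:45-11:00, 13:30-15:30, 15:45-18:00.
So the common availability across everyone is 08:45-11:00, 13:30-15:30, 15:45-18:00.
The first common window of at least 45 minutes is 08:45-11:00, so the earliest start is 08:45.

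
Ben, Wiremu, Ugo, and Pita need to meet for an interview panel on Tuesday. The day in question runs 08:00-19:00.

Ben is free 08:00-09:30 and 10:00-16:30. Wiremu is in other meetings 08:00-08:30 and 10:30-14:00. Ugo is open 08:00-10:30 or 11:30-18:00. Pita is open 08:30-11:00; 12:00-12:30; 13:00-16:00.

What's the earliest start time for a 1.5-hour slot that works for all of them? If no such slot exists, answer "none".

14:00

Ben free: 08:00-09:30, 10:00-16:30.
Wiremu free: 08:30-10:30, 14:00-19:00 (invert busy blocks within the working day).
Ugo free: 08:00-10:30, 11:30-18:00.
Pita free: 08:30-11:00, 12:00-12:30, 13:00-16:00.
Ben ∩ Wiremu: 08:30-09:30, 10:00-10:30, 14:00-16:30.
Ben ∩ Wiremu ∩ Ugo: 08:30-09:30, 10:00-10:30, 14:00-16:30.
Ben ∩ Wiremu ∩ Ugo ∩ Pita: 08:30-09:30, 10:00-10:30, 14:00-16:00.
The first common window of at least 90 minutes is 14:00-16:00, so the earliest start is 14:00.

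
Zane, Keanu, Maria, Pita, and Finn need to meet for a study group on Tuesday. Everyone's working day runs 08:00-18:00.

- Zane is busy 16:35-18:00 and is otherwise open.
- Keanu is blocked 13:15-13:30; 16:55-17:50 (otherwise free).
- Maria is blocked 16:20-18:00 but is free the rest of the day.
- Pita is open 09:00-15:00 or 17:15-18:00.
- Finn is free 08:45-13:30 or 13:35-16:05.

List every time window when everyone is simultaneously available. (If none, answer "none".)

Zane free: 08:00-16:35 (invert busy blocks within the working day).
Keanu free: 08:00-13:15, 13:30-16:55, 17:50-18:00 (invert busy blocks within the working day).
Maria free: 08:00-16:20 (invert busy blocks within the working day).
Pita free: 09:00-15:00, 17:15-18:00.
Finn free: 08:45-13:30, 13:35-16:05.
Zane ∩ Keanu: 08:00-13:15, 13:30-16:35.
Zane ∩ Keanu ∩ Maria: 08:00-13:15, 13:30-16:20.
Zane ∩ Keanu ∩ Maria ∩ Pita: 09:00-13:15, 13:30-15:00.
Zane ∩ Keanu ∩ Maria ∩ Pita ∩ Finn: 09:00-13:15, 13:35-15:00.

09:00-13:15, 13:35-15:00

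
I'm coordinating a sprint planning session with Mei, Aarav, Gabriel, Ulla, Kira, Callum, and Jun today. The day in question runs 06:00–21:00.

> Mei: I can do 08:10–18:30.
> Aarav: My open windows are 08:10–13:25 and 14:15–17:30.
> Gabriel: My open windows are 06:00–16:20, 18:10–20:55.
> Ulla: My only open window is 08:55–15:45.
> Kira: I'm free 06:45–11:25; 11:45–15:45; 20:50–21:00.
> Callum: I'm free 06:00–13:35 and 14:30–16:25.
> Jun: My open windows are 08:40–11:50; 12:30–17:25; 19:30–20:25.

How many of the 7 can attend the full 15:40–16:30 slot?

Mei, Aarav, and Jun can make the full 15:40-16:30 slot — that's 3.

3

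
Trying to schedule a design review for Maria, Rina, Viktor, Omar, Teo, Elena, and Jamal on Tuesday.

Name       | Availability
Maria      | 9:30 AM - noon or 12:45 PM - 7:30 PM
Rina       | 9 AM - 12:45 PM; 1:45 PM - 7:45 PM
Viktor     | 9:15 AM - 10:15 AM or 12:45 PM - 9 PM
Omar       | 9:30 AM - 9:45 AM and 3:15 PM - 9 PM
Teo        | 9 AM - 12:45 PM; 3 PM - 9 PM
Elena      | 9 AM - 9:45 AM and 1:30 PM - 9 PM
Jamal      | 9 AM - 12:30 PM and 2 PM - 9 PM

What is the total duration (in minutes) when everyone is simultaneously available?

Maria ∩ Rina: 09:30-12:00, 13:45-19:30.
Maria ∩ Rina ∩ Viktor: 09:30-10:15, 13:45-19:30.
Maria ∩ Rina ∩ Viktor ∩ Omar: 09:30-09:45, 15:15-19:30.
Maria ∩ Rina ∩ Viktor ∩ Omar ∩ Teo: 09:30-09:45, 15:15-19:30.
Maria ∩ Rina ∩ Viktor ∩ Omar ∩ Teo ∩ Elena: 09:30-09:45, 15:15-19:30.
Maria ∩ Rina ∩ Viktor ∩ Omar ∩ Teo ∩ Elena ∩ Jamal: 09:30-09:45, 15:15-19:30.
Summing the common windows: 15 + 255 = 270 minutes.

270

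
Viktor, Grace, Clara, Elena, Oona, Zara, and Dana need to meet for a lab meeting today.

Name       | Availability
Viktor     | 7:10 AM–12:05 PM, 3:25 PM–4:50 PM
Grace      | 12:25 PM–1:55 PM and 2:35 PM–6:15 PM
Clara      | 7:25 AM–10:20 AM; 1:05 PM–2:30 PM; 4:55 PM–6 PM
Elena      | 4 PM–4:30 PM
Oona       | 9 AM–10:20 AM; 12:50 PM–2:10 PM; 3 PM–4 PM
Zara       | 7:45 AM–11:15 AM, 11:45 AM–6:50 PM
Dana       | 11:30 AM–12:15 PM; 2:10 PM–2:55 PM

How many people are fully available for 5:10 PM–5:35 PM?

3

Grace, Clara, and Zara can make the full 17:10-17:35 slot — that's 3.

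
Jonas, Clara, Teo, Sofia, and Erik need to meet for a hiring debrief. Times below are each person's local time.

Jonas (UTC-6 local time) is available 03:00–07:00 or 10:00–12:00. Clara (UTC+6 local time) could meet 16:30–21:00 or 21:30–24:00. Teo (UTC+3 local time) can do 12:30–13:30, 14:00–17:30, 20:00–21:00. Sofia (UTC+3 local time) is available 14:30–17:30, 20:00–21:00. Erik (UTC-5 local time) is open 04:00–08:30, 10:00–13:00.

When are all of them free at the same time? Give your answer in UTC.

11:30-13:00, 17:00-18:00

Jonas in UTC: 09:00-13:00, 16:00-18:00 (add 6h to convert from UTC-6).
Clara in UTC: 10:30-15:00, 15:30-18:00 (subtract 6h to convert from UTC+6).
Teo in UTC: 09:30-10:30, 11:00-14:30, 17:00-18:00 (subtract 3h to convert from UTC+3).
Sofia in UTC: 11:30-14:30, 17:00-18:00 (subtract 3h to convert from UTC+3).
Erik in UTC: 09:00-13:30, 15:00-18:00 (add 5h to convert from UTC-5).
Jonas ∩ Clara: 10:30-13:00, 16:00-18:00.
Jonas ∩ Clara ∩ Teo: 11:00-13:00, 17:00-18:00.
Jonas ∩ Clara ∩ Teo ∩ Sofia: 11:30-13:00, 17:00-18:00.
Jonas ∩ Clara ∩ Teo ∩ Sofia ∩ Erik: 11:30-13:00, 17:00-18:00.
So the common availability across everyone is 11:30-13:00, 17:00-18:00.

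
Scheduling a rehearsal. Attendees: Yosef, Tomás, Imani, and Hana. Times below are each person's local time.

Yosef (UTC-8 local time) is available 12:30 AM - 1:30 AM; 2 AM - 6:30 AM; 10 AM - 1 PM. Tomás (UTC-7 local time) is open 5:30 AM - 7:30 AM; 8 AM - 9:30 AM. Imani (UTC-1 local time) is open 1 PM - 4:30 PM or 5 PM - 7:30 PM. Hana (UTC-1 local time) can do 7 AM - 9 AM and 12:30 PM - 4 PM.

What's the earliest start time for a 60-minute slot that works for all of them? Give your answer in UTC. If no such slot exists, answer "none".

Yosef in UTC: 08:30-09:30, 10:00-14:30, 18:00-21:00 (add 8h to convert from UTC-8).
Tomás in UTC: 12:30-14:30, 15:00-16:30 (add 7h to convert from UTC-7).
Imani in UTC: 14:00-17:30, 18:00-20:30 (add 1h to convert from UTC-1).
Hana in UTC: 08:00-10:00, 13:30-17:00 (add 1h to convert from UTC-1).
Yosef ∩ Tomás: 12:30-14:30.
Yosef ∩ Tomás ∩ Imani: 14:00-14:30.
Yosef ∩ Tomás ∩ Imani ∩ Hana: 14:00-14:30.
No common window is at least 60 minutes long.

none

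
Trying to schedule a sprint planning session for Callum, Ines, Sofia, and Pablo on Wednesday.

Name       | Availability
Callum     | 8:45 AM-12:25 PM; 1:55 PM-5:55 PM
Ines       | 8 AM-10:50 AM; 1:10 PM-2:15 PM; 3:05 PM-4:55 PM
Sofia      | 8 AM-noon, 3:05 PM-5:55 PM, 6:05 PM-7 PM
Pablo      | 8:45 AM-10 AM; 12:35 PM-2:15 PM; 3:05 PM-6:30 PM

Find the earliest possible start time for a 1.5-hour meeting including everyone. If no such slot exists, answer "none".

Callum ∩ Ines: 08:45-10:50, 13:55-14:15, 15:05-16:55.
Callum ∩ Ines ∩ Sofia: 08:45-10:50, 15:05-16:55.
Callum ∩ Ines ∩ Sofia ∩ Pablo: 08:45-10:00, 15:05-16:55.
Those are the intersection windows.
The first common window of at least 90 minutes is 15:05-16:55, so the earliest start is 15:05.

15:05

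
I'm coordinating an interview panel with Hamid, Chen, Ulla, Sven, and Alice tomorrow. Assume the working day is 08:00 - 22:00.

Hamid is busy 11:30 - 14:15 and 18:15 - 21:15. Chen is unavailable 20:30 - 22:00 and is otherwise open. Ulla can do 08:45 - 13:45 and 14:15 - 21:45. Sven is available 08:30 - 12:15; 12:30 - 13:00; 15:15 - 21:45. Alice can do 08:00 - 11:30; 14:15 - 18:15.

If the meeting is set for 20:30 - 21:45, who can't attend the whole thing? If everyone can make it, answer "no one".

Alice, Chen, Hamid

Hamid free: 08:00-11:30, 14:15-18:15, 21:15-22:00 (invert busy blocks within the working day).
Chen free: 08:00-20:30 (invert busy blocks within the working day).
Ulla free: 08:45-13:45, 14:15-21:45.
Sven free: 08:30-12:15, 12:30-13:00, 15:15-21:45.
Alice free: 08:00-11:30, 14:15-18:15.
Hamid: not fully free for 20:30-21:45. Chen: not fully free for 20:30-21:45. Ulla: free for 20:30-21:45. Sven: free for 20:30-21:45. Alice: not fully free for 20:30-21:45.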